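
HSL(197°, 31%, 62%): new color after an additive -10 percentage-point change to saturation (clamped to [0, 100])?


Original S = 31%
Adjustment = -10 percentage points
New S = 31 + (-10) = 21
Clamp to [0, 100] → 21
= HSL(197°, 21%, 62%)


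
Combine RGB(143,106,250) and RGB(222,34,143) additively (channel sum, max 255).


Additive: each channel = min(255, C₁+C₂)
R: 143+222 = 365 → 255
G: 106+34 = 140 → 140
B: 250+143 = 393 → 255
= RGB(255, 140, 255)


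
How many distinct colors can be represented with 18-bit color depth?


Colors = 2^bits = 2^18
= 262,144 colors


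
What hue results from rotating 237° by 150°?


New hue = (H + rotation) mod 360
New hue = (237 + 150) mod 360
= 387 mod 360
= 27°


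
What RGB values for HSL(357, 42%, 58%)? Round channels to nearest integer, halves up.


H=357°, S=0.42, L=0.58
C = (1-|2L-1|)×S = (1-|0.16|)×0.42 = 0.3528
H' = H/60 = 357/60 ≈ 5.9500; X = C×(1-|H' mod 2 - 1|) = 0.01764
m = L - C/2 = 0.58 - 0.1764 = 0.4036
Sector ⌊H'⌋ = 5 → (R',G',B') = (0.3528, 0.0, 0.01764)
RGB = ((R'+m)×255, (G'+m)×255, (B'+m)×255) = (192.882, 102.918, 107.4162)
Round half up → RGB(193, 103, 107)


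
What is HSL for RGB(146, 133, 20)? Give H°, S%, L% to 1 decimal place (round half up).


Normalize: R'=146/255≈0.5725, G'=133/255≈0.5216, B'=20/255≈0.0784
Max=146/255, Min=20/255, Δ=Max-Min=126/255
L = (Max+Min)/2 = (146+20)/510 = 166/510 = 0.32549… → L = 32.5%
L ≤ 0.5 → S = Δ/(Max+Min) = 126/(146+20) = 126/166 = 0.75903… → S = 75.9%
(the 1/255 factors cancel in S and H, so raw channel differences can be used)
Max is R' → H = 60 × (((G-B)/Δ) mod 6) = 60 × (((133-20)/126) mod 6)
  113/126 = 0.8968…
  H = 60 × 0.8968… = 53.809…° → H = 53.8°
= HSL(53.8°, 75.9%, 32.5%)


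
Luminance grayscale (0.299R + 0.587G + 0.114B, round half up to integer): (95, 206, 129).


Gray = 0.299×R + 0.587×G + 0.114×B
Gray = 0.299×95 + 0.587×206 + 0.114×129
Gray = 28.405 + 120.922 + 14.706
Gray = 164.033 → round half up → 164
Gray = 164


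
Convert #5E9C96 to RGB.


5E → 94 (R)
9C → 156 (G)
96 → 150 (B)
= RGB(94, 156, 150)


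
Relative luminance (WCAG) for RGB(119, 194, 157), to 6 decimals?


Linearize each channel (sRGB transfer function): c = v/255; c_lin = c/12.92 if c ≤ 0.04045, else ((c+0.055)/1.055)^2.4
  R: 119/255 ≈ 0.466667 > 0.04045 → ((0.466667+0.055)/1.055)^2.4 ≈ 0.184475
  G: 194/255 ≈ 0.760784 > 0.04045 → ((0.760784+0.055)/1.055)^2.4 ≈ 0.539479
  B: 157/255 ≈ 0.615686 > 0.04045 → ((0.615686+0.055)/1.055)^2.4 ≈ 0.337164
R_lin = 0.184475, G_lin = 0.539479, B_lin = 0.337164
L = 0.2126×R + 0.7152×G + 0.0722×B
L = 0.2126×0.184475 + 0.7152×0.539479 + 0.0722×0.337164
L ≈ 0.449398


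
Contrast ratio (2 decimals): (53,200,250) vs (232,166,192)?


Linearize each sRGB channel c=v/255: c/12.92 if c ≤ 0.04045 else ((c+0.055)/1.055)^2.4
L = 0.2126×R_lin + 0.7152×G_lin + 0.0722×B_lin
Color 1 (53,200,250):
  R=53: 53/255≈0.2078 > 0.04045 → ((0.2078+0.055)/1.055)^2.4 ≈ 0.03560
  G=200: 200/255≈0.7843 > 0.04045 → ((0.7843+0.055)/1.055)^2.4 ≈ 0.57758
  B=250: 250/255≈0.9804 > 0.04045 → ((0.9804+0.055)/1.055)^2.4 ≈ 0.95597
  L1 = 0.2126×0.03560 + 0.7152×0.57758 + 0.0722×0.95597 ≈ 0.48968
Color 2 (232,166,192):
  R=232: 232/255≈0.9098 > 0.04045 → ((0.9098+0.055)/1.055)^2.4 ≈ 0.80695
  G=166: 166/255≈0.6510 > 0.04045 → ((0.6510+0.055)/1.055)^2.4 ≈ 0.38133
  B=192: 192/255≈0.7529 > 0.04045 → ((0.7529+0.055)/1.055)^2.4 ≈ 0.52712
  L2 = 0.2126×0.80695 + 0.7152×0.38133 + 0.0722×0.52712 ≈ 0.48234
Lighter = 0.48968, Darker = 0.48234
Ratio = (L_lighter + 0.05) / (L_darker + 0.05)
Ratio = (0.48968 + 0.05) / (0.48234 + 0.05) = 0.53968 / 0.53234 ≈ 1.0138
Ratio ≈ 1.01:1


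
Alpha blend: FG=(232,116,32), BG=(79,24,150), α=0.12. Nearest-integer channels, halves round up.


C = α×F + (1-α)×B, with 1-α = 0.88
R: 0.12×232 + 0.88×79 = 27.84 + 69.52 = 97.36 → 97
G: 0.12×116 + 0.88×24 = 13.92 + 21.12 = 35.04 → 35
B: 0.12×32 + 0.88×150 = 3.84 + 132.00 = 135.84 → 136
= RGB(97, 35, 136)


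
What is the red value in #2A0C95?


Color: #2A0C95
R = 2A = 42
G = 0C = 12
B = 95 = 149
Red = 42


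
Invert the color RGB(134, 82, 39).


Invert: (255-R, 255-G, 255-B)
R: 255-134 = 121
G: 255-82 = 173
B: 255-39 = 216
= RGB(121, 173, 216)


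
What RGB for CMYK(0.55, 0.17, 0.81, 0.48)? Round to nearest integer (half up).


R = 255 × (1-C) × (1-K) = 255 × 0.45 × 0.52 = 59.67 → 60
G = 255 × (1-M) × (1-K) = 255 × 0.83 × 0.52 = 110.058 → 110
B = 255 × (1-Y) × (1-K) = 255 × 0.19 × 0.52 = 25.194 → 25
= RGB(60, 110, 25)


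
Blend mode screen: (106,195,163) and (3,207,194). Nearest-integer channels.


Screen: C = 255 - (255-A)×(255-B)/255, rounded to nearest integer
R: 255 - (255-106)×(255-3)/255 = 255 - 37548/255 ≈ 255 - 147.247 = 107.753 → 108
G: 255 - (255-195)×(255-207)/255 = 255 - 2880/255 ≈ 255 - 11.294 = 243.706 → 244
B: 255 - (255-163)×(255-194)/255 = 255 - 5612/255 ≈ 255 - 22.008 = 232.992 → 233
= RGB(108, 244, 233)


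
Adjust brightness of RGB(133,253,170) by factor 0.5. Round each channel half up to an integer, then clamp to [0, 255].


Multiply each channel by 0.5, round half up, clamp to [0, 255]
R: 133×0.5 = 66.5 → round → 67
G: 253×0.5 = 126.5 → round → 127
B: 170×0.5 = 85
= RGB(67, 127, 85)


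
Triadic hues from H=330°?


Triadic: equally spaced at 120° intervals
H1 = 330°
H2 = (330 + 120) mod 360 = 90°
H3 = (330 + 240) mod 360 = 210°
Triadic = 330°, 90°, 210°


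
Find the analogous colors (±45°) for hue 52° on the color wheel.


Base hue: 52°
Left analog: (52 - 45) mod 360 = 7°
Right analog: (52 + 45) mod 360 = 97°
Analogous hues = 7° and 97°


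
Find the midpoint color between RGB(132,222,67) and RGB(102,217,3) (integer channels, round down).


Midpoint: each channel = ⌊(C₁+C₂)/2⌋
R: ⌊(132+102)/2⌋ = 117
G: ⌊(222+217)/2⌋ = 219
B: ⌊(67+3)/2⌋ = 35
= RGB(117, 219, 35)


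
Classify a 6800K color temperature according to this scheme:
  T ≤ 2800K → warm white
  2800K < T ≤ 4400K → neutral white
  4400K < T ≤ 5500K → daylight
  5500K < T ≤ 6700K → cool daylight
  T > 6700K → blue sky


Temperature: 6800K
6800K > 6700K → blue sky
Classification: blue sky


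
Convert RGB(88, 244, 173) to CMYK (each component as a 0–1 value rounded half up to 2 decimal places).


R'=88/255≈0.3451, G'=244/255≈0.9569, B'=173/255≈0.6784
K = 1 - max(R',G',B') = 1 - 244/255 = 11/255 = 0.04313… → 0.04
(1-R'-K)/(1-K) simplifies to (max-R)/max with max = 244:
C = (244-88)/244 = 156/244 = 0.63934… → 0.64
M = (244-244)/244 = 0/244 = 0 → 0.00
Y = (244-173)/244 = 71/244 = 0.29098… → 0.29
= CMYK(0.64, 0.00, 0.29, 0.04)


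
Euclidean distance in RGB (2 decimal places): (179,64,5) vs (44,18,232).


d = √[(R₁-R₂)² + (G₁-G₂)² + (B₁-B₂)²]
d = √[(179-44)² + (64-18)² + (5-232)²]
d = √[18225 + 2116 + 51529]
d = √71870
d ≈ 268.09


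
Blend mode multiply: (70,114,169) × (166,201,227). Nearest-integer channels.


Multiply: C = A×B/255, rounded to nearest integer
R: 70×166/255 = 11620/255 ≈ 45.569 → 46
G: 114×201/255 = 22914/255 ≈ 89.859 → 90
B: 169×227/255 = 38363/255 ≈ 150.443 → 150
= RGB(46, 90, 150)


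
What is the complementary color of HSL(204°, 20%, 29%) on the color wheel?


Complement = opposite side of color wheel = hue + 180°
H' = (204 + 180) mod 360 = 24°
S and L unchanged.
= HSL(24°, 20%, 29%)


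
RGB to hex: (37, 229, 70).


R = 37 → 25 (hex)
G = 229 → E5 (hex)
B = 70 → 46 (hex)
Hex = #25E546


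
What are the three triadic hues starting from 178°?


Triadic: equally spaced at 120° intervals
H1 = 178°
H2 = (178 + 120) mod 360 = 298°
H3 = (178 + 240) mod 360 = 58°
Triadic = 178°, 298°, 58°


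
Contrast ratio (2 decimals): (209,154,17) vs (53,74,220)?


Linearize each sRGB channel c=v/255: c/12.92 if c ≤ 0.04045 else ((c+0.055)/1.055)^2.4
L = 0.2126×R_lin + 0.7152×G_lin + 0.0722×B_lin
Color 1 (209,154,17):
  R=209: 209/255≈0.8196 > 0.04045 → ((0.8196+0.055)/1.055)^2.4 ≈ 0.63760
  G=154: 154/255≈0.6039 > 0.04045 → ((0.6039+0.055)/1.055)^2.4 ≈ 0.32314
  B=17: 17/255≈0.0667 > 0.04045 → ((0.0667+0.055)/1.055)^2.4 ≈ 0.00561
  L1 = 0.2126×0.63760 + 0.7152×0.32314 + 0.0722×0.00561 ≈ 0.36707
Color 2 (53,74,220):
  R=53: 53/255≈0.2078 > 0.04045 → ((0.2078+0.055)/1.055)^2.4 ≈ 0.03560
  G=74: 74/255≈0.2902 > 0.04045 → ((0.2902+0.055)/1.055)^2.4 ≈ 0.06848
  B=220: 220/255≈0.8627 > 0.04045 → ((0.8627+0.055)/1.055)^2.4 ≈ 0.71569
  L2 = 0.2126×0.03560 + 0.7152×0.06848 + 0.0722×0.71569 ≈ 0.10822
Lighter = 0.36707, Darker = 0.10822
Ratio = (L_lighter + 0.05) / (L_darker + 0.05)
Ratio = (0.36707 + 0.05) / (0.10822 + 0.05) = 0.41707 / 0.15822 ≈ 2.6361
Ratio ≈ 2.64:1


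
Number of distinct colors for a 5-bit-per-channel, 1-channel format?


Total bits = 5 bits/channel × 1 channels = 5 bits
Distinct colors = 2^5
= 32 colors


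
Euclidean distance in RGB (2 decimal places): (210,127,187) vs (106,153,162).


d = √[(R₁-R₂)² + (G₁-G₂)² + (B₁-B₂)²]
d = √[(210-106)² + (127-153)² + (187-162)²]
d = √[10816 + 676 + 625]
d = √12117
d ≈ 110.08


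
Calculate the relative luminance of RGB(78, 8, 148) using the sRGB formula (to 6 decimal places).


Linearize each channel (sRGB transfer function): c = v/255; c_lin = c/12.92 if c ≤ 0.04045, else ((c+0.055)/1.055)^2.4
  R: 78/255 ≈ 0.305882 > 0.04045 → ((0.305882+0.055)/1.055)^2.4 ≈ 0.076185
  G: 8/255 ≈ 0.031373 ≤ 0.04045 → 0.031373/12.92 ≈ 0.002428
  B: 148/255 ≈ 0.580392 > 0.04045 → ((0.580392+0.055)/1.055)^2.4 ≈ 0.296138
R_lin = 0.076185, G_lin = 0.002428, B_lin = 0.296138
L = 0.2126×R + 0.7152×G + 0.0722×B
L = 0.2126×0.076185 + 0.7152×0.002428 + 0.0722×0.296138
L ≈ 0.039315


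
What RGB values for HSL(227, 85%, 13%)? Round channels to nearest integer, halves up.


H=227°, S=0.85, L=0.13
C = (1-|2L-1|)×S = (1-|-0.74|)×0.85 = 0.221
H' = H/60 = 227/60 ≈ 3.7833; X = C×(1-|H' mod 2 - 1|) ≈ 0.0479
m = L - C/2 = 0.13 - 0.1105 = 0.0195
Sector ⌊H'⌋ = 3 → (R',G',B') = (0.0, ≈0.0479, 0.221)
RGB = ((R'+m)×255, (G'+m)×255, (B'+m)×255) = (4.9725, 17.18275, 61.3275)
Round half up → RGB(5, 17, 61)


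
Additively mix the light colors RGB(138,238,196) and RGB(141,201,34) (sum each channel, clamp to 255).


Additive: each channel = min(255, C₁+C₂)
R: 138+141 = 279 → 255
G: 238+201 = 439 → 255
B: 196+34 = 230 → 230
= RGB(255, 255, 230)


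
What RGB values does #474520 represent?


47 → 71 (R)
45 → 69 (G)
20 → 32 (B)
= RGB(71, 69, 32)


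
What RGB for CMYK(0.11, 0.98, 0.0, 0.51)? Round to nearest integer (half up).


R = 255 × (1-C) × (1-K) = 255 × 0.89 × 0.49 = 111.2055 → 111
G = 255 × (1-M) × (1-K) = 255 × 0.02 × 0.49 = 2.499 → 2
B = 255 × (1-Y) × (1-K) = 255 × 1.00 × 0.49 = 124.95 → 125
= RGB(111, 2, 125)


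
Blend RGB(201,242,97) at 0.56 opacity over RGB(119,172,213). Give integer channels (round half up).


C = α×F + (1-α)×B, with 1-α = 0.44
R: 0.56×201 + 0.44×119 = 112.56 + 52.36 = 164.92 → 165
G: 0.56×242 + 0.44×172 = 135.52 + 75.68 = 211.20 → 211
B: 0.56×97 + 0.44×213 = 54.32 + 93.72 = 148.04 → 148
= RGB(165, 211, 148)


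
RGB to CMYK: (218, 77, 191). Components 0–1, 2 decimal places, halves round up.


R'=218/255≈0.8549, G'=77/255≈0.3020, B'=191/255≈0.7490
K = 1 - max(R',G',B') = 1 - 218/255 = 37/255 = 0.14509… → 0.15
(1-R'-K)/(1-K) simplifies to (max-R)/max with max = 218:
C = (218-218)/218 = 0/218 = 0 → 0.00
M = (218-77)/218 = 141/218 = 0.64678… → 0.65
Y = (218-191)/218 = 27/218 = 0.12385… → 0.12
= CMYK(0.00, 0.65, 0.12, 0.15)


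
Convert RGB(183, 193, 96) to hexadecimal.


R = 183 → B7 (hex)
G = 193 → C1 (hex)
B = 96 → 60 (hex)
Hex = #B7C160


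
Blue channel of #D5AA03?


Color: #D5AA03
R = D5 = 213
G = AA = 170
B = 03 = 3
Blue = 3


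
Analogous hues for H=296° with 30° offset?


Base hue: 296°
Left analog: (296 - 30) mod 360 = 266°
Right analog: (296 + 30) mod 360 = 326°
Analogous hues = 266° and 326°


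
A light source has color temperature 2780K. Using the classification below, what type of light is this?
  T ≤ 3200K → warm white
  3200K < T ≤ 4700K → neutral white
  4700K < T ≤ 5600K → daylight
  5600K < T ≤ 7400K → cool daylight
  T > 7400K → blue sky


Temperature: 2780K
2780K ≤ 3200K → warm white
Classification: warm white


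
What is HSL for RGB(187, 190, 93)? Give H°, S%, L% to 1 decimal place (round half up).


Normalize: R'=187/255≈0.7333, G'=190/255≈0.7451, B'=93/255≈0.3647
Max=190/255, Min=93/255, Δ=Max-Min=97/255
L = (Max+Min)/2 = (190+93)/510 = 283/510 = 0.55490… → L = 55.5%
L > 0.5 → S = Δ/(2-Max-Min) = 97/(510-190-93) = 97/227 = 0.42731… → S = 42.7%
(the 1/255 factors cancel in S and H, so raw channel differences can be used)
Max is G' → H = 60 × ((B-R)/Δ + 2) = 60 × ((93-187)/97 + 2)
  -94/97 + 2 = -0.9690… + 2 = 1.0309…
  H = 60 × 1.0309… = 61.855…° → H = 61.9°
= HSL(61.9°, 42.7%, 55.5%)


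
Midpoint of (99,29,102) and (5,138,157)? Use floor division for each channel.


Midpoint: each channel = ⌊(C₁+C₂)/2⌋
R: ⌊(99+5)/2⌋ = 52
G: ⌊(29+138)/2⌋ = 83
B: ⌊(102+157)/2⌋ = 129
= RGB(52, 83, 129)


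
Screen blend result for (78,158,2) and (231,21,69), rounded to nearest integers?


Screen: C = 255 - (255-A)×(255-B)/255, rounded to nearest integer
R: 255 - (255-78)×(255-231)/255 = 255 - 4248/255 ≈ 255 - 16.659 = 238.341 → 238
G: 255 - (255-158)×(255-21)/255 = 255 - 22698/255 ≈ 255 - 89.012 = 165.988 → 166
B: 255 - (255-2)×(255-69)/255 = 255 - 47058/255 ≈ 255 - 184.541 = 70.459 → 70
= RGB(238, 166, 70)


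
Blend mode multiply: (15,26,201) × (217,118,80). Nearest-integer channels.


Multiply: C = A×B/255, rounded to nearest integer
R: 15×217/255 = 3255/255 ≈ 12.765 → 13
G: 26×118/255 = 3068/255 ≈ 12.031 → 12
B: 201×80/255 = 16080/255 ≈ 63.059 → 63
= RGB(13, 12, 63)


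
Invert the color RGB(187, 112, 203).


Invert: (255-R, 255-G, 255-B)
R: 255-187 = 68
G: 255-112 = 143
B: 255-203 = 52
= RGB(68, 143, 52)


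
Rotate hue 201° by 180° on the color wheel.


New hue = (H + rotation) mod 360
New hue = (201 + 180) mod 360
= 381 mod 360
= 21°


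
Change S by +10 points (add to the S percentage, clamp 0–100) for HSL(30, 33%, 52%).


Original S = 33%
Adjustment = +10 percentage points
New S = 33 + (10) = 43
Clamp to [0, 100] → 43
= HSL(30°, 43%, 52%)


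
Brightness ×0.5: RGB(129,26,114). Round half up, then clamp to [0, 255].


Multiply each channel by 0.5, round half up, clamp to [0, 255]
R: 129×0.5 = 64.5 → round → 65
G: 26×0.5 = 13
B: 114×0.5 = 57
= RGB(65, 13, 57)


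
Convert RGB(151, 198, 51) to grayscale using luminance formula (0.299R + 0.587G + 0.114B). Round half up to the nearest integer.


Gray = 0.299×R + 0.587×G + 0.114×B
Gray = 0.299×151 + 0.587×198 + 0.114×51
Gray = 45.149 + 116.226 + 5.814
Gray = 167.189 → round half up → 167
Gray = 167


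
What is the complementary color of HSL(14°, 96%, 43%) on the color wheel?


Complement = opposite side of color wheel = hue + 180°
H' = (14 + 180) mod 360 = 194°
S and L unchanged.
= HSL(194°, 96%, 43%)


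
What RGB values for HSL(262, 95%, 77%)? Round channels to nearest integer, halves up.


H=262°, S=0.95, L=0.77
C = (1-|2L-1|)×S = (1-|0.54|)×0.95 = 0.437
H' = H/60 = 262/60 ≈ 4.3667; X = C×(1-|H' mod 2 - 1|) ≈ 0.1602
m = L - C/2 = 0.77 - 0.2185 = 0.5515
Sector ⌊H'⌋ = 4 → (R',G',B') = (≈0.1602, 0.0, 0.437)
RGB = ((R'+m)×255, (G'+m)×255, (B'+m)×255) = (181.492, 140.6325, 252.0675)
Round half up → RGB(181, 141, 252)


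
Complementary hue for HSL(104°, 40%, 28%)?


Complement = opposite side of color wheel = hue + 180°
H' = (104 + 180) mod 360 = 284°
S and L unchanged.
= HSL(284°, 40%, 28%)


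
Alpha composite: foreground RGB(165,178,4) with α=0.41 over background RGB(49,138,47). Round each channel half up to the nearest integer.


C = α×F + (1-α)×B, with 1-α = 0.59
R: 0.41×165 + 0.59×49 = 67.65 + 28.91 = 96.56 → 97
G: 0.41×178 + 0.59×138 = 72.98 + 81.42 = 154.40 → 154
B: 0.41×4 + 0.59×47 = 1.64 + 27.73 = 29.37 → 29
= RGB(97, 154, 29)


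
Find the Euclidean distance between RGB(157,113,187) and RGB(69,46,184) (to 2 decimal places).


d = √[(R₁-R₂)² + (G₁-G₂)² + (B₁-B₂)²]
d = √[(157-69)² + (113-46)² + (187-184)²]
d = √[7744 + 4489 + 9]
d = √12242
d ≈ 110.64


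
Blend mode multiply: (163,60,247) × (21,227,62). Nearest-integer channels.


Multiply: C = A×B/255, rounded to nearest integer
R: 163×21/255 = 3423/255 ≈ 13.424 → 13
G: 60×227/255 = 13620/255 ≈ 53.412 → 53
B: 247×62/255 = 15314/255 ≈ 60.055 → 60
= RGB(13, 53, 60)


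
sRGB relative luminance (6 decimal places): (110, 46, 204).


Linearize each channel (sRGB transfer function): c = v/255; c_lin = c/12.92 if c ≤ 0.04045, else ((c+0.055)/1.055)^2.4
  R: 110/255 ≈ 0.431373 > 0.04045 → ((0.431373+0.055)/1.055)^2.4 ≈ 0.155926
  G: 46/255 ≈ 0.180392 > 0.04045 → ((0.180392+0.055)/1.055)^2.4 ≈ 0.027321
  B: 204/255 ≈ 0.800000 > 0.04045 → ((0.800000+0.055)/1.055)^2.4 ≈ 0.603827
R_lin = 0.155926, G_lin = 0.027321, B_lin = 0.603827
L = 0.2126×R + 0.7152×G + 0.0722×B
L = 0.2126×0.155926 + 0.7152×0.027321 + 0.0722×0.603827
L ≈ 0.096286


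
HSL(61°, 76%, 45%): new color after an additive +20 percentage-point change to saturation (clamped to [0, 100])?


Original S = 76%
Adjustment = +20 percentage points
New S = 76 + (20) = 96
Clamp to [0, 100] → 96
= HSL(61°, 96%, 45%)


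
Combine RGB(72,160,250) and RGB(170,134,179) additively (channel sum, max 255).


Additive: each channel = min(255, C₁+C₂)
R: 72+170 = 242 → 242
G: 160+134 = 294 → 255
B: 250+179 = 429 → 255
= RGB(242, 255, 255)


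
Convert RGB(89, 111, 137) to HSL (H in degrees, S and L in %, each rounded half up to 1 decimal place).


Normalize: R'=89/255≈0.3490, G'=111/255≈0.4353, B'=137/255≈0.5373
Max=137/255, Min=89/255, Δ=Max-Min=48/255
L = (Max+Min)/2 = (137+89)/510 = 226/510 = 0.44313… → L = 44.3%
L ≤ 0.5 → S = Δ/(Max+Min) = 48/(137+89) = 48/226 = 0.21238… → S = 21.2%
(the 1/255 factors cancel in S and H, so raw channel differences can be used)
Max is B' → H = 60 × ((R-G)/Δ + 4) = 60 × ((89-111)/48 + 4)
  -22/48 + 4 = -0.4583… + 4 = 3.5416…
  H = 60 × 3.5416… = 212.5° → H = 212.5°
= HSL(212.5°, 21.2%, 44.3%)


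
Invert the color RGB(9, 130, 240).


Invert: (255-R, 255-G, 255-B)
R: 255-9 = 246
G: 255-130 = 125
B: 255-240 = 15
= RGB(246, 125, 15)


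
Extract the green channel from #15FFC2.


Color: #15FFC2
R = 15 = 21
G = FF = 255
B = C2 = 194
Green = 255


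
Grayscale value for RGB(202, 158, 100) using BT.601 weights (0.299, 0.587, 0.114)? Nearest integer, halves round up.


Gray = 0.299×R + 0.587×G + 0.114×B
Gray = 0.299×202 + 0.587×158 + 0.114×100
Gray = 60.398 + 92.746 + 11.400
Gray = 164.544 → round half up → 165
Gray = 165


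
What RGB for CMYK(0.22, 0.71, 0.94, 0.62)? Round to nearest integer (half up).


R = 255 × (1-C) × (1-K) = 255 × 0.78 × 0.38 = 75.582 → 76
G = 255 × (1-M) × (1-K) = 255 × 0.29 × 0.38 = 28.101 → 28
B = 255 × (1-Y) × (1-K) = 255 × 0.06 × 0.38 = 5.814 → 6
= RGB(76, 28, 6)


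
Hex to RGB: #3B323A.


3B → 59 (R)
32 → 50 (G)
3A → 58 (B)
= RGB(59, 50, 58)


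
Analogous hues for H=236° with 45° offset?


Base hue: 236°
Left analog: (236 - 45) mod 360 = 191°
Right analog: (236 + 45) mod 360 = 281°
Analogous hues = 191° and 281°


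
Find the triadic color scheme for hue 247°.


Triadic: equally spaced at 120° intervals
H1 = 247°
H2 = (247 + 120) mod 360 = 7°
H3 = (247 + 240) mod 360 = 127°
Triadic = 247°, 7°, 127°


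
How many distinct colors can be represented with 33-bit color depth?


Colors = 2^bits = 2^33
= 8,589,934,592 colors


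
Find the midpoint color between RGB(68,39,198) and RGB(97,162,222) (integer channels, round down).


Midpoint: each channel = ⌊(C₁+C₂)/2⌋
R: ⌊(68+97)/2⌋ = 82
G: ⌊(39+162)/2⌋ = 100
B: ⌊(198+222)/2⌋ = 210
= RGB(82, 100, 210)


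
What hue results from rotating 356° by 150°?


New hue = (H + rotation) mod 360
New hue = (356 + 150) mod 360
= 506 mod 360
= 146°


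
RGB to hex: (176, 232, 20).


R = 176 → B0 (hex)
G = 232 → E8 (hex)
B = 20 → 14 (hex)
Hex = #B0E814


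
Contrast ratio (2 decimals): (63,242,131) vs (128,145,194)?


Linearize each sRGB channel c=v/255: c/12.92 if c ≤ 0.04045 else ((c+0.055)/1.055)^2.4
L = 0.2126×R_lin + 0.7152×G_lin + 0.0722×B_lin
Color 1 (63,242,131):
  R=63: 63/255≈0.2471 > 0.04045 → ((0.2471+0.055)/1.055)^2.4 ≈ 0.04971
  G=242: 242/255≈0.9490 > 0.04045 → ((0.9490+0.055)/1.055)^2.4 ≈ 0.88792
  B=131: 131/255≈0.5137 > 0.04045 → ((0.5137+0.055)/1.055)^2.4 ≈ 0.22697
  L1 = 0.2126×0.04971 + 0.7152×0.88792 + 0.0722×0.22697 ≈ 0.66200
Color 2 (128,145,194):
  R=128: 128/255≈0.5020 > 0.04045 → ((0.5020+0.055)/1.055)^2.4 ≈ 0.21586
  G=145: 145/255≈0.5686 > 0.04045 → ((0.5686+0.055)/1.055)^2.4 ≈ 0.28315
  B=194: 194/255≈0.7608 > 0.04045 → ((0.7608+0.055)/1.055)^2.4 ≈ 0.53948
  L2 = 0.2126×0.21586 + 0.7152×0.28315 + 0.0722×0.53948 ≈ 0.28735
Lighter = 0.66200, Darker = 0.28735
Ratio = (L_lighter + 0.05) / (L_darker + 0.05)
Ratio = (0.66200 + 0.05) / (0.28735 + 0.05) = 0.71200 / 0.33735 ≈ 2.1106
Ratio ≈ 2.11:1


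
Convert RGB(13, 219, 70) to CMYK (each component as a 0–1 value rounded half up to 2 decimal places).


R'=13/255≈0.0510, G'=219/255≈0.8588, B'=70/255≈0.2745
K = 1 - max(R',G',B') = 1 - 219/255 = 36/255 = 0.14117… → 0.14
(1-R'-K)/(1-K) simplifies to (max-R)/max with max = 219:
C = (219-13)/219 = 206/219 = 0.94063… → 0.94
M = (219-219)/219 = 0/219 = 0 → 0.00
Y = (219-70)/219 = 149/219 = 0.68036… → 0.68
= CMYK(0.94, 0.00, 0.68, 0.14)


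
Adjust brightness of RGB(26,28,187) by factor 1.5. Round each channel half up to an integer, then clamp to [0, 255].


Multiply each channel by 1.5, round half up, clamp to [0, 255]
R: 26×1.5 = 39
G: 28×1.5 = 42
B: 187×1.5 = 280.5 → round → 281 → clamp → 255
= RGB(39, 42, 255)


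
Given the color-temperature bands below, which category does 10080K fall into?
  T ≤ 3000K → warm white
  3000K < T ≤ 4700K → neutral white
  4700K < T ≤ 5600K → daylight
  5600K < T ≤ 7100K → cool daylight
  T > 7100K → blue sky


Temperature: 10080K
10080K > 7100K → blue sky
Classification: blue sky


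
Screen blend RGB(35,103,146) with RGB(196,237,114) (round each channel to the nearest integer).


Screen: C = 255 - (255-A)×(255-B)/255, rounded to nearest integer
R: 255 - (255-35)×(255-196)/255 = 255 - 12980/255 ≈ 255 - 50.902 = 204.098 → 204
G: 255 - (255-103)×(255-237)/255 = 255 - 2736/255 ≈ 255 - 10.729 = 244.271 → 244
B: 255 - (255-146)×(255-114)/255 = 255 - 15369/255 ≈ 255 - 60.271 = 194.729 → 195
= RGB(204, 244, 195)


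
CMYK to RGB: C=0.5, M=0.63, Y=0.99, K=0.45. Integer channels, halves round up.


R = 255 × (1-C) × (1-K) = 255 × 0.50 × 0.55 = 70.125 → 70
G = 255 × (1-M) × (1-K) = 255 × 0.37 × 0.55 = 51.8925 → 52
B = 255 × (1-Y) × (1-K) = 255 × 0.01 × 0.55 = 1.4025 → 1
= RGB(70, 52, 1)


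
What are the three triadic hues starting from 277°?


Triadic: equally spaced at 120° intervals
H1 = 277°
H2 = (277 + 120) mod 360 = 37°
H3 = (277 + 240) mod 360 = 157°
Triadic = 277°, 37°, 157°


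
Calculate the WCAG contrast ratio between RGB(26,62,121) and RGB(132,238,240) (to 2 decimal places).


Linearize each sRGB channel c=v/255: c/12.92 if c ≤ 0.04045 else ((c+0.055)/1.055)^2.4
L = 0.2126×R_lin + 0.7152×G_lin + 0.0722×B_lin
Color 1 (26,62,121):
  R=26: 26/255≈0.1020 > 0.04045 → ((0.1020+0.055)/1.055)^2.4 ≈ 0.01033
  G=62: 62/255≈0.2431 > 0.04045 → ((0.2431+0.055)/1.055)^2.4 ≈ 0.04817
  B=121: 121/255≈0.4745 > 0.04045 → ((0.4745+0.055)/1.055)^2.4 ≈ 0.19120
  L1 = 0.2126×0.01033 + 0.7152×0.04817 + 0.0722×0.19120 ≈ 0.05045
Color 2 (132,238,240):
  R=132: 132/255≈0.5176 > 0.04045 → ((0.5176+0.055)/1.055)^2.4 ≈ 0.23074
  G=238: 238/255≈0.9333 > 0.04045 → ((0.9333+0.055)/1.055)^2.4 ≈ 0.85499
  B=240: 240/255≈0.9412 > 0.04045 → ((0.9412+0.055)/1.055)^2.4 ≈ 0.87137
  L2 = 0.2126×0.23074 + 0.7152×0.85499 + 0.0722×0.87137 ≈ 0.72346
Lighter = 0.72346, Darker = 0.05045
Ratio = (L_lighter + 0.05) / (L_darker + 0.05)
Ratio = (0.72346 + 0.05) / (0.05045 + 0.05) = 0.77346 / 0.10045 ≈ 7.6997
Ratio ≈ 7.70:1


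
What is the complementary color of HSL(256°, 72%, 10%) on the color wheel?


Complement = opposite side of color wheel = hue + 180°
H' = (256 + 180) mod 360 = 76°
S and L unchanged.
= HSL(76°, 72%, 10%)


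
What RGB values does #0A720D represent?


0A → 10 (R)
72 → 114 (G)
0D → 13 (B)
= RGB(10, 114, 13)


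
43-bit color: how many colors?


Colors = 2^bits = 2^43
= 8,796,093,022,208 colors


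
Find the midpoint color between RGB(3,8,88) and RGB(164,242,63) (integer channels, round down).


Midpoint: each channel = ⌊(C₁+C₂)/2⌋
R: ⌊(3+164)/2⌋ = 83
G: ⌊(8+242)/2⌋ = 125
B: ⌊(88+63)/2⌋ = 75
= RGB(83, 125, 75)


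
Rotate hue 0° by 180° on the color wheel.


New hue = (H + rotation) mod 360
New hue = (0 + 180) mod 360
= 180 mod 360
= 180°


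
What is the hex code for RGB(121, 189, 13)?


R = 121 → 79 (hex)
G = 189 → BD (hex)
B = 13 → 0D (hex)
Hex = #79BD0D


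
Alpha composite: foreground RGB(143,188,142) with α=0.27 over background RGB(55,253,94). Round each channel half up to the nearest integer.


C = α×F + (1-α)×B, with 1-α = 0.73
R: 0.27×143 + 0.73×55 = 38.61 + 40.15 = 78.76 → 79
G: 0.27×188 + 0.73×253 = 50.76 + 184.69 = 235.45 → 235
B: 0.27×142 + 0.73×94 = 38.34 + 68.62 = 106.96 → 107
= RGB(79, 235, 107)


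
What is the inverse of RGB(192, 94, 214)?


Invert: (255-R, 255-G, 255-B)
R: 255-192 = 63
G: 255-94 = 161
B: 255-214 = 41
= RGB(63, 161, 41)


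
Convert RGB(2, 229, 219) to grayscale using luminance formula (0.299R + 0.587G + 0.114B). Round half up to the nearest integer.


Gray = 0.299×R + 0.587×G + 0.114×B
Gray = 0.299×2 + 0.587×229 + 0.114×219
Gray = 0.598 + 134.423 + 24.966
Gray = 159.987 → round half up → 160
Gray = 160


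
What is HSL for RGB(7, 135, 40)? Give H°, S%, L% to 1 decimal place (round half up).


Normalize: R'=7/255≈0.0275, G'=135/255≈0.5294, B'=40/255≈0.1569
Max=135/255, Min=7/255, Δ=Max-Min=128/255
L = (Max+Min)/2 = (135+7)/510 = 142/510 = 0.27843… → L = 27.8%
L ≤ 0.5 → S = Δ/(Max+Min) = 128/(135+7) = 128/142 = 0.90140… → S = 90.1%
(the 1/255 factors cancel in S and H, so raw channel differences can be used)
Max is G' → H = 60 × ((B-R)/Δ + 2) = 60 × ((40-7)/128 + 2)
  33/128 + 2 = 0.2578… + 2 = 2.2578…
  H = 60 × 2.2578… = 135.468…° → H = 135.5°
= HSL(135.5°, 90.1%, 27.8%)


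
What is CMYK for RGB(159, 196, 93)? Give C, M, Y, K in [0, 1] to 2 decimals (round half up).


R'=159/255≈0.6235, G'=196/255≈0.7686, B'=93/255≈0.3647
K = 1 - max(R',G',B') = 1 - 196/255 = 59/255 = 0.23137… → 0.23
(1-R'-K)/(1-K) simplifies to (max-R)/max with max = 196:
C = (196-159)/196 = 37/196 = 0.18877… → 0.19
M = (196-196)/196 = 0/196 = 0 → 0.00
Y = (196-93)/196 = 103/196 = 0.52551… → 0.53
= CMYK(0.19, 0.00, 0.53, 0.23)


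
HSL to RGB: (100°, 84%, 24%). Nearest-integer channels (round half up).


H=100°, S=0.84, L=0.24
C = (1-|2L-1|)×S = (1-|-0.52|)×0.84 = 0.4032
H' = H/60 = 100/60 ≈ 1.6667; X = C×(1-|H' mod 2 - 1|) = 0.1344
m = L - C/2 = 0.24 - 0.2016 = 0.0384
Sector ⌊H'⌋ = 1 → (R',G',B') = (0.1344, 0.4032, 0.0)
RGB = ((R'+m)×255, (G'+m)×255, (B'+m)×255) = (44.064, 112.608, 9.792)
Round half up → RGB(44, 113, 10)


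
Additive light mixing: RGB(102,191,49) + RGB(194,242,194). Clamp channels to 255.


Additive: each channel = min(255, C₁+C₂)
R: 102+194 = 296 → 255
G: 191+242 = 433 → 255
B: 49+194 = 243 → 243
= RGB(255, 255, 243)


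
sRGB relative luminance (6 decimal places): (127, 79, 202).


Linearize each channel (sRGB transfer function): c = v/255; c_lin = c/12.92 if c ≤ 0.04045, else ((c+0.055)/1.055)^2.4
  R: 127/255 ≈ 0.498039 > 0.04045 → ((0.498039+0.055)/1.055)^2.4 ≈ 0.212231
  G: 79/255 ≈ 0.309804 > 0.04045 → ((0.309804+0.055)/1.055)^2.4 ≈ 0.078187
  B: 202/255 ≈ 0.792157 > 0.04045 → ((0.792157+0.055)/1.055)^2.4 ≈ 0.590619
R_lin = 0.212231, G_lin = 0.078187, B_lin = 0.590619
L = 0.2126×R + 0.7152×G + 0.0722×B
L = 0.2126×0.212231 + 0.7152×0.078187 + 0.0722×0.590619
L ≈ 0.143683


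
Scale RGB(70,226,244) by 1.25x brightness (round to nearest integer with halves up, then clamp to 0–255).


Multiply each channel by 1.25, round half up, clamp to [0, 255]
R: 70×1.25 = 87.5 → round → 88
G: 226×1.25 = 282.5 → round → 283 → clamp → 255
B: 244×1.25 = 305 → clamp → 255
= RGB(88, 255, 255)


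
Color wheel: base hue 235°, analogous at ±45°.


Base hue: 235°
Left analog: (235 - 45) mod 360 = 190°
Right analog: (235 + 45) mod 360 = 280°
Analogous hues = 190° and 280°


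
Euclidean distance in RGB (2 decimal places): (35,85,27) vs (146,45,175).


d = √[(R₁-R₂)² + (G₁-G₂)² + (B₁-B₂)²]
d = √[(35-146)² + (85-45)² + (27-175)²]
d = √[12321 + 1600 + 21904]
d = √35825
d ≈ 189.27


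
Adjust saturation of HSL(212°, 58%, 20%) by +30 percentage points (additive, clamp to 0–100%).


Original S = 58%
Adjustment = +30 percentage points
New S = 58 + (30) = 88
Clamp to [0, 100] → 88
= HSL(212°, 88%, 20%)


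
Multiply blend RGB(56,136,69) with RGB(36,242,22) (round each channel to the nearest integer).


Multiply: C = A×B/255, rounded to nearest integer
R: 56×36/255 = 2016/255 ≈ 7.906 → 8
G: 136×242/255 = 32912/255 ≈ 129.067 → 129
B: 69×22/255 = 1518/255 ≈ 5.953 → 6
= RGB(8, 129, 6)


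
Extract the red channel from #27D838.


Color: #27D838
R = 27 = 39
G = D8 = 216
B = 38 = 56
Red = 39


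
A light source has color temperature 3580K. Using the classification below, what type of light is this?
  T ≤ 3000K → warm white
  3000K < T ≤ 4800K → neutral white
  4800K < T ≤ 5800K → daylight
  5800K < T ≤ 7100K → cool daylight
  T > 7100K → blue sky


Temperature: 3580K
3000K < 3580K ≤ 4800K → neutral white
Classification: neutral white


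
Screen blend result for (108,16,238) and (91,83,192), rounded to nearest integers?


Screen: C = 255 - (255-A)×(255-B)/255, rounded to nearest integer
R: 255 - (255-108)×(255-91)/255 = 255 - 24108/255 ≈ 255 - 94.541 = 160.459 → 160
G: 255 - (255-16)×(255-83)/255 = 255 - 41108/255 ≈ 255 - 161.208 = 93.792 → 94
B: 255 - (255-238)×(255-192)/255 = 255 - 1071/255 ≈ 255 - 4.200 = 250.800 → 251
= RGB(160, 94, 251)


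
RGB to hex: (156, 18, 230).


R = 156 → 9C (hex)
G = 18 → 12 (hex)
B = 230 → E6 (hex)
Hex = #9C12E6


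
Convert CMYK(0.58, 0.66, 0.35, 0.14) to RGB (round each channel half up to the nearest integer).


R = 255 × (1-C) × (1-K) = 255 × 0.42 × 0.86 = 92.106 → 92
G = 255 × (1-M) × (1-K) = 255 × 0.34 × 0.86 = 74.562 → 75
B = 255 × (1-Y) × (1-K) = 255 × 0.65 × 0.86 = 142.545 → 143
= RGB(92, 75, 143)


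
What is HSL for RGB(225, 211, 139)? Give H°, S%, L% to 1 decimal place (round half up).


Normalize: R'=225/255≈0.8824, G'=211/255≈0.8275, B'=139/255≈0.5451
Max=225/255, Min=139/255, Δ=Max-Min=86/255
L = (Max+Min)/2 = (225+139)/510 = 364/510 = 0.71372… → L = 71.4%
L > 0.5 → S = Δ/(2-Max-Min) = 86/(510-225-139) = 86/146 = 0.58904… → S = 58.9%
(the 1/255 factors cancel in S and H, so raw channel differences can be used)
Max is R' → H = 60 × (((G-B)/Δ) mod 6) = 60 × (((211-139)/86) mod 6)
  72/86 = 0.8372…
  H = 60 × 0.8372… = 50.232…° → H = 50.2°
= HSL(50.2°, 58.9%, 71.4%)


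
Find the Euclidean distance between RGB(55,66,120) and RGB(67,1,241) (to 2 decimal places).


d = √[(R₁-R₂)² + (G₁-G₂)² + (B₁-B₂)²]
d = √[(55-67)² + (66-1)² + (120-241)²]
d = √[144 + 4225 + 14641]
d = √19010
d ≈ 137.88


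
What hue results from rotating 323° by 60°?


New hue = (H + rotation) mod 360
New hue = (323 + 60) mod 360
= 383 mod 360
= 23°


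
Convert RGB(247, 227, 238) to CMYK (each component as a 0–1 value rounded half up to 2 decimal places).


R'=247/255≈0.9686, G'=227/255≈0.8902, B'=238/255≈0.9333
K = 1 - max(R',G',B') = 1 - 247/255 = 8/255 = 0.03137… → 0.03
(1-R'-K)/(1-K) simplifies to (max-R)/max with max = 247:
C = (247-247)/247 = 0/247 = 0 → 0.00
M = (247-227)/247 = 20/247 = 0.08097… → 0.08
Y = (247-238)/247 = 9/247 = 0.03643… → 0.04
= CMYK(0.00, 0.08, 0.04, 0.03)


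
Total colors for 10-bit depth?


Colors = 2^bits = 2^10
= 1,024 colors


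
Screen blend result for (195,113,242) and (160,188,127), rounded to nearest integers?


Screen: C = 255 - (255-A)×(255-B)/255, rounded to nearest integer
R: 255 - (255-195)×(255-160)/255 = 255 - 5700/255 ≈ 255 - 22.353 = 232.647 → 233
G: 255 - (255-113)×(255-188)/255 = 255 - 9514/255 ≈ 255 - 37.310 = 217.690 → 218
B: 255 - (255-242)×(255-127)/255 = 255 - 1664/255 ≈ 255 - 6.525 = 248.475 → 248
= RGB(233, 218, 248)


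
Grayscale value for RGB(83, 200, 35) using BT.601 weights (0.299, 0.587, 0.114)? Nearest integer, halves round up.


Gray = 0.299×R + 0.587×G + 0.114×B
Gray = 0.299×83 + 0.587×200 + 0.114×35
Gray = 24.817 + 117.400 + 3.990
Gray = 146.207 → round half up → 146
Gray = 146


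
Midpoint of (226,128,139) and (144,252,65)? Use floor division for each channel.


Midpoint: each channel = ⌊(C₁+C₂)/2⌋
R: ⌊(226+144)/2⌋ = 185
G: ⌊(128+252)/2⌋ = 190
B: ⌊(139+65)/2⌋ = 102
= RGB(185, 190, 102)


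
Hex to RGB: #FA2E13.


FA → 250 (R)
2E → 46 (G)
13 → 19 (B)
= RGB(250, 46, 19)


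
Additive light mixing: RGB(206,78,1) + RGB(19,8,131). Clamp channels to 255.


Additive: each channel = min(255, C₁+C₂)
R: 206+19 = 225 → 225
G: 78+8 = 86 → 86
B: 1+131 = 132 → 132
= RGB(225, 86, 132)


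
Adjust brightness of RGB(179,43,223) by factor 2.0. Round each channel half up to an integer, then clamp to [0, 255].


Multiply each channel by 2.0, round half up, clamp to [0, 255]
R: 179×2.0 = 358 → clamp → 255
G: 43×2.0 = 86
B: 223×2.0 = 446 → clamp → 255
= RGB(255, 86, 255)


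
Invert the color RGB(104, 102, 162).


Invert: (255-R, 255-G, 255-B)
R: 255-104 = 151
G: 255-102 = 153
B: 255-162 = 93
= RGB(151, 153, 93)


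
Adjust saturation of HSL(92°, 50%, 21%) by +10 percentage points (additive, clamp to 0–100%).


Original S = 50%
Adjustment = +10 percentage points
New S = 50 + (10) = 60
Clamp to [0, 100] → 60
= HSL(92°, 60%, 21%)


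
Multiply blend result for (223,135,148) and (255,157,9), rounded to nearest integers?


Multiply: C = A×B/255, rounded to nearest integer
R: 223×255/255 = 56865/255 ≈ 223.000 → 223
G: 135×157/255 = 21195/255 ≈ 83.118 → 83
B: 148×9/255 = 1332/255 ≈ 5.224 → 5
= RGB(223, 83, 5)


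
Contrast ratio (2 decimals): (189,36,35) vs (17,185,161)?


Linearize each sRGB channel c=v/255: c/12.92 if c ≤ 0.04045 else ((c+0.055)/1.055)^2.4
L = 0.2126×R_lin + 0.7152×G_lin + 0.0722×B_lin
Color 1 (189,36,35):
  R=189: 189/255≈0.7412 > 0.04045 → ((0.7412+0.055)/1.055)^2.4 ≈ 0.50888
  G=36: 36/255≈0.1412 > 0.04045 → ((0.1412+0.055)/1.055)^2.4 ≈ 0.01764
  B=35: 35/255≈0.1373 > 0.04045 → ((0.1373+0.055)/1.055)^2.4 ≈ 0.01681
  L1 = 0.2126×0.50888 + 0.7152×0.01764 + 0.0722×0.01681 ≈ 0.12202
Color 2 (17,185,161):
  R=17: 17/255≈0.0667 > 0.04045 → ((0.0667+0.055)/1.055)^2.4 ≈ 0.00561
  G=185: 185/255≈0.7255 > 0.04045 → ((0.7255+0.055)/1.055)^2.4 ≈ 0.48515
  B=161: 161/255≈0.6314 > 0.04045 → ((0.6314+0.055)/1.055)^2.4 ≈ 0.35640
  L2 = 0.2126×0.00561 + 0.7152×0.48515 + 0.0722×0.35640 ≈ 0.37390
Lighter = 0.37390, Darker = 0.12202
Ratio = (L_lighter + 0.05) / (L_darker + 0.05)
Ratio = (0.37390 + 0.05) / (0.12202 + 0.05) = 0.42390 / 0.17202 ≈ 2.4643
Ratio ≈ 2.46:1


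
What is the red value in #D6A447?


Color: #D6A447
R = D6 = 214
G = A4 = 164
B = 47 = 71
Red = 214


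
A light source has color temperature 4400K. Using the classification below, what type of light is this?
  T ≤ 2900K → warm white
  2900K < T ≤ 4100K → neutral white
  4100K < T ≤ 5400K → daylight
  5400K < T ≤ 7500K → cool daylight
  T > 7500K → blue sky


Temperature: 4400K
4100K < 4400K ≤ 5400K → daylight
Classification: daylight


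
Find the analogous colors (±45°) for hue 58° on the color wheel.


Base hue: 58°
Left analog: (58 - 45) mod 360 = 13°
Right analog: (58 + 45) mod 360 = 103°
Analogous hues = 13° and 103°


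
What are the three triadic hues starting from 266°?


Triadic: equally spaced at 120° intervals
H1 = 266°
H2 = (266 + 120) mod 360 = 26°
H3 = (266 + 240) mod 360 = 146°
Triadic = 266°, 26°, 146°


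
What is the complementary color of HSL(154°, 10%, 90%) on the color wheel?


Complement = opposite side of color wheel = hue + 180°
H' = (154 + 180) mod 360 = 334°
S and L unchanged.
= HSL(334°, 10%, 90%)


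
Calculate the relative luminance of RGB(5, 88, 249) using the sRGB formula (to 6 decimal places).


Linearize each channel (sRGB transfer function): c = v/255; c_lin = c/12.92 if c ≤ 0.04045, else ((c+0.055)/1.055)^2.4
  R: 5/255 ≈ 0.019608 ≤ 0.04045 → 0.019608/12.92 ≈ 0.001518
  G: 88/255 ≈ 0.345098 > 0.04045 → ((0.345098+0.055)/1.055)^2.4 ≈ 0.097587
  B: 249/255 ≈ 0.976471 > 0.04045 → ((0.976471+0.055)/1.055)^2.4 ≈ 0.947307
R_lin = 0.001518, G_lin = 0.097587, B_lin = 0.947307
L = 0.2126×R + 0.7152×G + 0.0722×B
L = 0.2126×0.001518 + 0.7152×0.097587 + 0.0722×0.947307
L ≈ 0.138513


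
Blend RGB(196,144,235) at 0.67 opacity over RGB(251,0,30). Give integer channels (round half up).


C = α×F + (1-α)×B, with 1-α = 0.33
R: 0.67×196 + 0.33×251 = 131.32 + 82.83 = 214.15 → 214
G: 0.67×144 + 0.33×0 = 96.48 + 0.00 = 96.48 → 96
B: 0.67×235 + 0.33×30 = 157.45 + 9.90 = 167.35 → 167
= RGB(214, 96, 167)


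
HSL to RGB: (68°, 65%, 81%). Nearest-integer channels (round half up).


H=68°, S=0.65, L=0.81
C = (1-|2L-1|)×S = (1-|0.62|)×0.65 = 0.247
H' = H/60 = 68/60 ≈ 1.1333; X = C×(1-|H' mod 2 - 1|) ≈ 0.2141
m = L - C/2 = 0.81 - 0.1235 = 0.6865
Sector ⌊H'⌋ = 1 → (R',G',B') = (≈0.2141, 0.247, 0.0)
RGB = ((R'+m)×255, (G'+m)×255, (B'+m)×255) = (229.6445, 238.0425, 175.0575)
Round half up → RGB(230, 238, 175)


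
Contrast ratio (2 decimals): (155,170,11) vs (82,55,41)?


Linearize each sRGB channel c=v/255: c/12.92 if c ≤ 0.04045 else ((c+0.055)/1.055)^2.4
L = 0.2126×R_lin + 0.7152×G_lin + 0.0722×B_lin
Color 1 (155,170,11):
  R=155: 155/255≈0.6078 > 0.04045 → ((0.6078+0.055)/1.055)^2.4 ≈ 0.32778
  G=170: 170/255≈0.6667 > 0.04045 → ((0.6667+0.055)/1.055)^2.4 ≈ 0.40198
  B=11: 11/255≈0.0431 > 0.04045 → ((0.0431+0.055)/1.055)^2.4 ≈ 0.00335
  L1 = 0.2126×0.32778 + 0.7152×0.40198 + 0.0722×0.00335 ≈ 0.35742
Color 2 (82,55,41):
  R=82: 82/255≈0.3216 > 0.04045 → ((0.3216+0.055)/1.055)^2.4 ≈ 0.08438
  G=55: 55/255≈0.2157 > 0.04045 → ((0.2157+0.055)/1.055)^2.4 ≈ 0.03820
  B=41: 41/255≈0.1608 > 0.04045 → ((0.1608+0.055)/1.055)^2.4 ≈ 0.02217
  L2 = 0.2126×0.08438 + 0.7152×0.03820 + 0.0722×0.02217 ≈ 0.04686
Lighter = 0.35742, Darker = 0.04686
Ratio = (L_lighter + 0.05) / (L_darker + 0.05)
Ratio = (0.35742 + 0.05) / (0.04686 + 0.05) = 0.40742 / 0.09686 ≈ 4.2062
Ratio ≈ 4.21:1
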